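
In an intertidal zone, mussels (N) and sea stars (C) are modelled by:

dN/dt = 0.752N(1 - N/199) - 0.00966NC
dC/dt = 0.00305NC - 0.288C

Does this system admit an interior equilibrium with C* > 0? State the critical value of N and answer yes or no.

Threshold N = 94.4; K > 94.4, so yes, the predator persists.

The predator equation gives dC/dt > 0 only when N > 0.288/0.00305 = 94.4.
Without the predator, N → K = 199. Since 199 > 94.4, the predator can invade and persist.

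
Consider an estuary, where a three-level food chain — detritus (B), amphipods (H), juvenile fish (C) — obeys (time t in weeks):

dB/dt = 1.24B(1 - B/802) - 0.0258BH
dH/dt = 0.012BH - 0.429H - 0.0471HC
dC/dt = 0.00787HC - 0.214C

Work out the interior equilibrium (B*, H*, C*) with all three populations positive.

From dC/dt = 0: 0.00787H* = 0.214, so H* = 27.2.
From dB/dt = 0: 1.24(1 - B*/802) = 0.0258·27.2, giving B* = 802·(1 - 0.566) = 348.
From dH/dt = 0: 0.012·348 - 0.429 = 0.0471C*, so C* = 3.75/0.0471 = 79.6.

B* ≈ 348, H* ≈ 27.2, C* ≈ 79.6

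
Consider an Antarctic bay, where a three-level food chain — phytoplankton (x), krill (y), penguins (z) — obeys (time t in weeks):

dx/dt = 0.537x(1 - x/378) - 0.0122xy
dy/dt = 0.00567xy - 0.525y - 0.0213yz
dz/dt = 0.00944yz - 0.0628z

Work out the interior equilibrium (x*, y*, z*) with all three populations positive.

From dz/dt = 0: 0.00944y* = 0.0628, so y* = 6.65.
From dx/dt = 0: 0.537(1 - x*/378) = 0.0122·6.65, giving x* = 378·(1 - 0.151) = 321.
From dy/dt = 0: 0.00567·321 - 0.525 = 0.0213z*, so z* = 1.29/0.0213 = 60.8.

x* ≈ 321, y* ≈ 6.65, z* ≈ 60.8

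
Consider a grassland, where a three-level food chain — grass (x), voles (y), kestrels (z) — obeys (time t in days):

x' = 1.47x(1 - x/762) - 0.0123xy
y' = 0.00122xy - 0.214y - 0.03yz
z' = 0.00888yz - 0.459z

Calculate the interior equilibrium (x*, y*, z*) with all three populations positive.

From dz/dt = 0: 0.00888y* = 0.459, so y* = 51.7.
From dx/dt = 0: 1.47(1 - x*/762) = 0.0123·51.7, giving x* = 762·(1 - 0.433) = 432.
From dy/dt = 0: 0.00122·432 - 0.214 = 0.03z*, so z* = 0.314/0.03 = 10.5.

x* ≈ 432, y* ≈ 51.7, z* ≈ 10.5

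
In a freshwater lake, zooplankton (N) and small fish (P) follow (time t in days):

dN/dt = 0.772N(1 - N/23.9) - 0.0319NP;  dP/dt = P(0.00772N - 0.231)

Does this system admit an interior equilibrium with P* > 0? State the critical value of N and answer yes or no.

The predator equation gives dP/dt > 0 only when N > 0.231/0.00772 = 29.9.
Without the predator, N → K = 23.9. Since 23.9 < 29.9, the predator cannot invade.

Threshold N = 29.9; K < 29.9, so no, the predator goes extinct.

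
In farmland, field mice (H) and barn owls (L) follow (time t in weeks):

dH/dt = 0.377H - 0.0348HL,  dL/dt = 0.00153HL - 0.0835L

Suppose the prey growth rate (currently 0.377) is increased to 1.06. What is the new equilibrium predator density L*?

At the interior fixed point, setting dH/dt = 0 with H > 0 fixes L* = (prey growth rate)/(HL coefficient) — independent of the other coefficients.
With the change, L* = 1.06/0.0348 = 30.5; it rises from 10.8.

L* ≈ 30.5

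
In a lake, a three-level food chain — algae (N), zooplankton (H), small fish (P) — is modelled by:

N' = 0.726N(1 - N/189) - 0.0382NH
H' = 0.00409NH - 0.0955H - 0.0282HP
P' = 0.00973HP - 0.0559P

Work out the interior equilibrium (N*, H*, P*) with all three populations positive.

From dP/dt = 0: 0.00973H* = 0.0559, so H* = 5.75.
From dN/dt = 0: 0.726(1 - N*/189) = 0.0382·5.75, giving N* = 189·(1 - 0.302) = 132.
From dH/dt = 0: 0.00409·132 - 0.0955 = 0.0282P*, so P* = 0.444/0.0282 = 15.7.

N* ≈ 132, H* ≈ 5.75, P* ≈ 15.7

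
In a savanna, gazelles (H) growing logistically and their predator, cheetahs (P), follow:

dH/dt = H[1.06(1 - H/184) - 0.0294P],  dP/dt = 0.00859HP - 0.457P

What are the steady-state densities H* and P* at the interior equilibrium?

H* ≈ 53.2, P* ≈ 25.6

From dP/dt = 0 with P > 0: 0.00859H* = 0.457, so H* = 53.2.
Substitute into dH/dt = 0: 1.06(1 - 53.2/184) = 0.0294P*.
The bracket is 0.711, giving P* = 0.754/0.0294 = 25.6.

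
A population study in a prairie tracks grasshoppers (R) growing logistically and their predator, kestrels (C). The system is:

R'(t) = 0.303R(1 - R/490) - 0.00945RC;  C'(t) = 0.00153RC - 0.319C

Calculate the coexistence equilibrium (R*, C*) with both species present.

R* ≈ 208, C* ≈ 18.4

From dC/dt = 0 with C > 0: 0.00153R* = 0.319, so R* = 208.
Substitute into dR/dt = 0: 0.303(1 - 208/490) = 0.00945C*.
The bracket is 0.574, giving C* = 0.174/0.00945 = 18.4.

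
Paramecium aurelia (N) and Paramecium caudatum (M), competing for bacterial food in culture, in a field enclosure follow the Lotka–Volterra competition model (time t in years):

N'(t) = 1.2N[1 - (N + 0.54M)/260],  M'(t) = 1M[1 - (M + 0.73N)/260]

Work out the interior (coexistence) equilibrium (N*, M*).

N* ≈ 197, M* ≈ 116

Setting both brackets to zero gives the nullclines N + 0.54M = 260 and 0.73N + M = 260.
Substituting M = 260 - 0.73N into the first: N(1 - 0.54·0.73) = 260 - 0.54·260.
So N* = 120/0.606 = 197, and then M* = 260 - 0.73·197 = 116.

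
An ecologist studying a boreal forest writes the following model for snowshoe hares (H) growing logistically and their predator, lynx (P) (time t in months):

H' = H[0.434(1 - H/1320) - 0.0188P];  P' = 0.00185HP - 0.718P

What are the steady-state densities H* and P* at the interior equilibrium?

H* ≈ 388, P* ≈ 16.3

From dP/dt = 0 with P > 0: 0.00185H* = 0.718, so H* = 388.
Substitute into dH/dt = 0: 0.434(1 - 388/1320) = 0.0188P*.
The bracket is 0.706, giving P* = 0.306/0.0188 = 16.3.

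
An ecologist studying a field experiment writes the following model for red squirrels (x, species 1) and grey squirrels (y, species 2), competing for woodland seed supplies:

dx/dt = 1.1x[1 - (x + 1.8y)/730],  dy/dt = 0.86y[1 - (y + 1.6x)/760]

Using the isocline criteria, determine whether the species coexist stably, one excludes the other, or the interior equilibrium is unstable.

unstable coexistence (outcome depends on initial conditions)

Compare the nullcline intercepts: K1/α12 = 730/1.8 = 406 < K2 = 760; K2/α21 = 760/1.6 = 475 < K1 = 730.
Since both are reversed, neither can invade when rare; the interior point is a saddle.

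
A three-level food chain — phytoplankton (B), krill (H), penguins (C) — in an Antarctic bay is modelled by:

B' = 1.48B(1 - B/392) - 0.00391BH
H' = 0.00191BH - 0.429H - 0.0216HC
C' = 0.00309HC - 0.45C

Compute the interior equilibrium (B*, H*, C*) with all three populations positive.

From dC/dt = 0: 0.00309H* = 0.45, so H* = 146.
From dB/dt = 0: 1.48(1 - B*/392) = 0.00391·146, giving B* = 392·(1 - 0.385) = 241.
From dH/dt = 0: 0.00191·241 - 0.429 = 0.0216C*, so C* = 0.0317/0.0216 = 1.47.

B* ≈ 241, H* ≈ 146, C* ≈ 1.47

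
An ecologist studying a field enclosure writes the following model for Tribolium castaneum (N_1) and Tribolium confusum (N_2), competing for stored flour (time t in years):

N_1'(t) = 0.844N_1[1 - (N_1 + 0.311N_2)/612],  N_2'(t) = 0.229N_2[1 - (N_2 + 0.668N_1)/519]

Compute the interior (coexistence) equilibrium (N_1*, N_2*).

N_1* ≈ 569, N_2* ≈ 139

Setting both brackets to zero gives the nullclines N_1 + 0.311N_2 = 612 and 0.668N_1 + N_2 = 519.
Substituting N_2 = 519 - 0.668N_1 into the first: N_1(1 - 0.311·0.668) = 612 - 0.311·519.
So N_1* = 451/0.792 = 569, and then N_2* = 519 - 0.668·569 = 139.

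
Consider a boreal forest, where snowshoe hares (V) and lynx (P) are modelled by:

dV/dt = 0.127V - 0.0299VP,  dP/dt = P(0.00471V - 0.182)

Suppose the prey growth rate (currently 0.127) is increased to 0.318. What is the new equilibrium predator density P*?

P* ≈ 10.6

At the interior fixed point, setting dV/dt = 0 with V > 0 fixes P* = (prey growth rate)/(VP coefficient) — independent of the other coefficients.
With the change, P* = 0.318/0.0299 = 10.6; it rises from 4.25.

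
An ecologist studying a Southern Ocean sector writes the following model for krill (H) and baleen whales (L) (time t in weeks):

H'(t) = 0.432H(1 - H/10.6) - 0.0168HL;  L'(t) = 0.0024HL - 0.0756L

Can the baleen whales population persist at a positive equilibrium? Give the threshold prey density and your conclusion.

Threshold H = 31.5; K < 31.5, so no, the predator goes extinct.

The predator equation gives dL/dt > 0 only when H > 0.0756/0.0024 = 31.5.
Without the predator, H → K = 10.6. Since 10.6 < 31.5, the predator cannot invade.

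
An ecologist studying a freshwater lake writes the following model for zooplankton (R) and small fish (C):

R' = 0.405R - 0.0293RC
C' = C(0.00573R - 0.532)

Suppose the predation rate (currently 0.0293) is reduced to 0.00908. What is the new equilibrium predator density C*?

At the interior fixed point, setting dR/dt = 0 with R > 0 fixes C* = (prey growth rate)/(RC coefficient) — independent of the other coefficients.
With the change, C* = 0.405/0.00908 = 44.6; it rises from 13.8.

C* ≈ 44.6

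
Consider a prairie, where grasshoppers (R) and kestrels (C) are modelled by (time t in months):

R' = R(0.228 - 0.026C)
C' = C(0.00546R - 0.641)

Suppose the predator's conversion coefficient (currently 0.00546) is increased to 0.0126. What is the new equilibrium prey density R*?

R* ≈ 50.9

At the interior fixed point, setting dC/dt = 0 with C > 0 fixes R* = (predator death rate)/(RC coefficient) — independent of the other coefficients.
With the change, R* = 0.641/0.0126 = 50.9; it falls from 117.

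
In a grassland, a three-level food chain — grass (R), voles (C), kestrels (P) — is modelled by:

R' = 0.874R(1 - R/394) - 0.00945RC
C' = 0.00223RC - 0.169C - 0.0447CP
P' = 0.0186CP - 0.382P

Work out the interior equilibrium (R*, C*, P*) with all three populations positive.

R* ≈ 307, C* ≈ 20.5, P* ≈ 11.5

From dP/dt = 0: 0.0186C* = 0.382, so C* = 20.5.
From dR/dt = 0: 0.874(1 - R*/394) = 0.00945·20.5, giving R* = 394·(1 - 0.222) = 307.
From dC/dt = 0: 0.00223·307 - 0.169 = 0.0447P*, so P* = 0.515/0.0447 = 11.5.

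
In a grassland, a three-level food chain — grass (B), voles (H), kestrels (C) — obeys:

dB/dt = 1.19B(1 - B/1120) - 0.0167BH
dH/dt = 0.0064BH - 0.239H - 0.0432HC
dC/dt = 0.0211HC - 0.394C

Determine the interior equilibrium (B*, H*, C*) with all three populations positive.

From dC/dt = 0: 0.0211H* = 0.394, so H* = 18.7.
From dB/dt = 0: 1.19(1 - B*/1120) = 0.0167·18.7, giving B* = 1120·(1 - 0.262) = 827.
From dH/dt = 0: 0.0064·827 - 0.239 = 0.0432C*, so C* = 5.05/0.0432 = 117.

B* ≈ 827, H* ≈ 18.7, C* ≈ 117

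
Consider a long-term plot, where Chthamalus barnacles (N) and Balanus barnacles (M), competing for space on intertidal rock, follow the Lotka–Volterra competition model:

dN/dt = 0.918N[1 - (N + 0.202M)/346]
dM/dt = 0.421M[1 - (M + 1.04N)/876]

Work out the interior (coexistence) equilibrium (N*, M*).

Setting both brackets to zero gives the nullclines N + 0.202M = 346 and 1.04N + M = 876.
Substituting M = 876 - 1.04N into the first: N(1 - 0.202·1.04) = 346 - 0.202·876.
So N* = 169/0.79 = 214, and then M* = 876 - 1.04·214 = 653.

N* ≈ 214, M* ≈ 653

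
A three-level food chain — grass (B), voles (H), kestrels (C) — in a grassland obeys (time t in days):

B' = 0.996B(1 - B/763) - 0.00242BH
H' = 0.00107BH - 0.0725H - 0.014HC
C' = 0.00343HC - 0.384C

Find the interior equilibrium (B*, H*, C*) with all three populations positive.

From dC/dt = 0: 0.00343H* = 0.384, so H* = 112.
From dB/dt = 0: 0.996(1 - B*/763) = 0.00242·112, giving B* = 763·(1 - 0.272) = 555.
From dH/dt = 0: 0.00107·555 - 0.0725 = 0.014C*, so C* = 0.522/0.014 = 37.3.

B* ≈ 555, H* ≈ 112, C* ≈ 37.3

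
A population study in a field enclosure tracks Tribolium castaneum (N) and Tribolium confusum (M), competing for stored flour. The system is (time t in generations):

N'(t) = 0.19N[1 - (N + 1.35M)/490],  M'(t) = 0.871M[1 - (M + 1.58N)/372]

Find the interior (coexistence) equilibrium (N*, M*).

N* ≈ 10.8, M* ≈ 355

Setting both brackets to zero gives the nullclines N + 1.35M = 490 and 1.58N + M = 372.
Substituting M = 372 - 1.58N into the first: N(1 - 1.35·1.58) = 490 - 1.35·372.
So N* = -12.2/-1.13 = 10.8, and then M* = 372 - 1.58·10.8 = 355.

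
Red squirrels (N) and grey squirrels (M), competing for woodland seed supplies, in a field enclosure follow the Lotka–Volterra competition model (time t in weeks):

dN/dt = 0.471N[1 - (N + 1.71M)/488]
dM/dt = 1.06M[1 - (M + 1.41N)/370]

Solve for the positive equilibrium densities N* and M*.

N* ≈ 103, M* ≈ 225

Setting both brackets to zero gives the nullclines N + 1.71M = 488 and 1.41N + M = 370.
Substituting M = 370 - 1.41N into the first: N(1 - 1.71·1.41) = 488 - 1.71·370.
So N* = -145/-1.41 = 103, and then M* = 370 - 1.41·103 = 225.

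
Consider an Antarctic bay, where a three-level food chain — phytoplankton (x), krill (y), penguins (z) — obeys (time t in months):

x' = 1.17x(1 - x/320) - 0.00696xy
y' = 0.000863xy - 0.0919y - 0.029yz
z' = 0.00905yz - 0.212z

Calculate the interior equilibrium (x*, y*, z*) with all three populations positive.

From dz/dt = 0: 0.00905y* = 0.212, so y* = 23.4.
From dx/dt = 0: 1.17(1 - x*/320) = 0.00696·23.4, giving x* = 320·(1 - 0.139) = 275.
From dy/dt = 0: 0.000863·275 - 0.0919 = 0.029z*, so z* = 0.146/0.029 = 5.03.

x* ≈ 275, y* ≈ 23.4, z* ≈ 5.03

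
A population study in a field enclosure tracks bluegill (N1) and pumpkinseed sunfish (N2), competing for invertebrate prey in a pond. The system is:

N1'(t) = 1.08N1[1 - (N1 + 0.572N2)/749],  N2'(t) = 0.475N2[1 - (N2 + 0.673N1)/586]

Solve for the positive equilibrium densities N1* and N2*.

N1* ≈ 673, N2* ≈ 133

Setting both brackets to zero gives the nullclines N1 + 0.572N2 = 749 and 0.673N1 + N2 = 586.
Substituting N2 = 586 - 0.673N1 into the first: N1(1 - 0.572·0.673) = 749 - 0.572·586.
So N1* = 414/0.615 = 673, and then N2* = 586 - 0.673·673 = 133.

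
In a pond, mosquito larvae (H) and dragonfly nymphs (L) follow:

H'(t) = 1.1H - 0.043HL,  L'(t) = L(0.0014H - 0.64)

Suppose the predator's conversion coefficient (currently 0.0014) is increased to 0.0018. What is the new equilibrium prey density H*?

At the interior fixed point, setting dL/dt = 0 with L > 0 fixes H* = (predator death rate)/(HL coefficient) — independent of the other coefficients.
With the change, H* = 0.64/0.0018 = 356; it falls from 457.

H* ≈ 356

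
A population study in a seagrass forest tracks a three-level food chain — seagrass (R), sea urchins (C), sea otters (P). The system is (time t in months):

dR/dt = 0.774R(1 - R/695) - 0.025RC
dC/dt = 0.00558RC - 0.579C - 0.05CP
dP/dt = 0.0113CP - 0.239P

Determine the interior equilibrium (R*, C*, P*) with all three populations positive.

R* ≈ 220, C* ≈ 21.2, P* ≈ 13

From dP/dt = 0: 0.0113C* = 0.239, so C* = 21.2.
From dR/dt = 0: 0.774(1 - R*/695) = 0.025·21.2, giving R* = 695·(1 - 0.683) = 220.
From dC/dt = 0: 0.00558·220 - 0.579 = 0.05P*, so P* = 0.65/0.05 = 13.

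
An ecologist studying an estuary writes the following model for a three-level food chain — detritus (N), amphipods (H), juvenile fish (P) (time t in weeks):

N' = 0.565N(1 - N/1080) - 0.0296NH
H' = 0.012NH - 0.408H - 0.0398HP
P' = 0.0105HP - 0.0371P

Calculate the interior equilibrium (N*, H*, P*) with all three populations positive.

From dP/dt = 0: 0.0105H* = 0.0371, so H* = 3.53.
From dN/dt = 0: 0.565(1 - N*/1080) = 0.0296·3.53, giving N* = 1080·(1 - 0.185) = 880.
From dH/dt = 0: 0.012·880 - 0.408 = 0.0398P*, so P* = 10.2/0.0398 = 255.

N* ≈ 880, H* ≈ 3.53, P* ≈ 255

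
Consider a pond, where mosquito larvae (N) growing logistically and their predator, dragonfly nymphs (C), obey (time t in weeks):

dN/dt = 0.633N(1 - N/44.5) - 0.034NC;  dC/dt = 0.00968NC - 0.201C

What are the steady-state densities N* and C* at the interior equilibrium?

From dC/dt = 0 with C > 0: 0.00968N* = 0.201, so N* = 20.8.
Substitute into dN/dt = 0: 0.633(1 - 20.8/44.5) = 0.034C*.
The bracket is 0.533, giving C* = 0.338/0.034 = 9.93.

N* ≈ 20.8, C* ≈ 9.93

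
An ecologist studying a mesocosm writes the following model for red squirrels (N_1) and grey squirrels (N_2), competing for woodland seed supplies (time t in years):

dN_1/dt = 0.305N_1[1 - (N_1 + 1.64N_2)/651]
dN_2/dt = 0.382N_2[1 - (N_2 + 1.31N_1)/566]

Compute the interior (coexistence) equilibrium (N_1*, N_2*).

Setting both brackets to zero gives the nullclines N_1 + 1.64N_2 = 651 and 1.31N_1 + N_2 = 566.
Substituting N_2 = 566 - 1.31N_1 into the first: N_1(1 - 1.64·1.31) = 651 - 1.64·566.
So N_1* = -277/-1.15 = 241, and then N_2* = 566 - 1.31·241 = 250.

N_1* ≈ 241, N_2* ≈ 250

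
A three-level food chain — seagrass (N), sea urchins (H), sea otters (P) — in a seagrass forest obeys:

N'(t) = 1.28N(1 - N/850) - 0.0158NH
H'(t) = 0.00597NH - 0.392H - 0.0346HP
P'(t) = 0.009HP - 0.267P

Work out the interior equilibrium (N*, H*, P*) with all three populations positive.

From dP/dt = 0: 0.009H* = 0.267, so H* = 29.7.
From dN/dt = 0: 1.28(1 - N*/850) = 0.0158·29.7, giving N* = 850·(1 - 0.366) = 539.
From dH/dt = 0: 0.00597·539 - 0.392 = 0.0346P*, so P* = 2.82/0.0346 = 81.6.

N* ≈ 539, H* ≈ 29.7, P* ≈ 81.6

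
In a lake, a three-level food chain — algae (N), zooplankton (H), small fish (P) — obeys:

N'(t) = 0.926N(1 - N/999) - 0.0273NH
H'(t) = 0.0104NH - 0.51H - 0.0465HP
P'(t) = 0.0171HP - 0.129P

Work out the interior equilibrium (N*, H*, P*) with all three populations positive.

N* ≈ 777, H* ≈ 7.54, P* ≈ 163

From dP/dt = 0: 0.0171H* = 0.129, so H* = 7.54.
From dN/dt = 0: 0.926(1 - N*/999) = 0.0273·7.54, giving N* = 999·(1 - 0.222) = 777.
From dH/dt = 0: 0.0104·777 - 0.51 = 0.0465P*, so P* = 7.57/0.0465 = 163.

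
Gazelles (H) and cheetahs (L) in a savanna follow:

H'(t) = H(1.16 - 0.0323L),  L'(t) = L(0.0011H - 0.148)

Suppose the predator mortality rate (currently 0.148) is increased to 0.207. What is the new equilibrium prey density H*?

H* ≈ 188

At the interior fixed point, setting dL/dt = 0 with L > 0 fixes H* = (predator death rate)/(HL coefficient) — independent of the other coefficients.
With the change, H* = 0.207/0.0011 = 188; it rises from 135.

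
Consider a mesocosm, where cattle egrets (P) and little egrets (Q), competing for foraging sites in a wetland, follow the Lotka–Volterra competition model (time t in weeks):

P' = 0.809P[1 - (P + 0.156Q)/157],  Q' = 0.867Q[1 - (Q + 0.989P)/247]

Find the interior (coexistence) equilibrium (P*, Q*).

P* ≈ 140, Q* ≈ 108

Setting both brackets to zero gives the nullclines P + 0.156Q = 157 and 0.989P + Q = 247.
Substituting Q = 247 - 0.989P into the first: P(1 - 0.156·0.989) = 157 - 0.156·247.
So P* = 118/0.846 = 140, and then Q* = 247 - 0.989·140 = 108.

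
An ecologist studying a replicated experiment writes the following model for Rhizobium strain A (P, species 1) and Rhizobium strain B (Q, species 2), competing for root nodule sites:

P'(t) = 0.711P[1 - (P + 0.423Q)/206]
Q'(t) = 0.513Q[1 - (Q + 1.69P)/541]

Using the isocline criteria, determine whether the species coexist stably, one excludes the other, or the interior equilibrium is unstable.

species 2 excludes species 1

Compare the nullcline intercepts: K1/α12 = 206/0.423 = 487 < K2 = 541; K2/α21 = 541/1.69 = 320 > K1 = 206.
Since the inequalities point opposite ways, species 2 can invade but species 1 cannot.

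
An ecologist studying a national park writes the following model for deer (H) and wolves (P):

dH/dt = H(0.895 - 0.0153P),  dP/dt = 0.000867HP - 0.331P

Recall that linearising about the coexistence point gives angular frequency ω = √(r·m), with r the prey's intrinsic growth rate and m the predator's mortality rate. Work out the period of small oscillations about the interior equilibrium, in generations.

Here r = 0.895 and m = 0.331, so r·m = 0.296.
ω = √0.296 = 0.544 per generation, hence T = 2π/ω ≈ 11.5 generations.

T ≈ 11.5 generations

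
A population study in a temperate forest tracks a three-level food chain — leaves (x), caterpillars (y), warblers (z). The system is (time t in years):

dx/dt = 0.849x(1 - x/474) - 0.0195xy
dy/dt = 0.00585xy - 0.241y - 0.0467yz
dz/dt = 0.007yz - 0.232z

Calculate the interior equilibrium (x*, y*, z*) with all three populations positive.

x* ≈ 113, y* ≈ 33.1, z* ≈ 9.02

From dz/dt = 0: 0.007y* = 0.232, so y* = 33.1.
From dx/dt = 0: 0.849(1 - x*/474) = 0.0195·33.1, giving x* = 474·(1 - 0.761) = 113.
From dy/dt = 0: 0.00585·113 - 0.241 = 0.0467z*, so z* = 0.421/0.0467 = 9.02.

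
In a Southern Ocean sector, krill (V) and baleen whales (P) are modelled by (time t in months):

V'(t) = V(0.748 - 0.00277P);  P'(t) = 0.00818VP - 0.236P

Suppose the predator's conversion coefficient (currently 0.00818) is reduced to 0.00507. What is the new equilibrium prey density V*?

At the interior fixed point, setting dP/dt = 0 with P > 0 fixes V* = (predator death rate)/(VP coefficient) — independent of the other coefficients.
With the change, V* = 0.236/0.00507 = 46.5; it rises from 28.9.

V* ≈ 46.5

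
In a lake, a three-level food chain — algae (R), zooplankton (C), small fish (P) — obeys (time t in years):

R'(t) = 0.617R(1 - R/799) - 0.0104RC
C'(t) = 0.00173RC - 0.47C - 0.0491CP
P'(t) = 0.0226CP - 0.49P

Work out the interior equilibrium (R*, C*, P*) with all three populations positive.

From dP/dt = 0: 0.0226C* = 0.49, so C* = 21.7.
From dR/dt = 0: 0.617(1 - R*/799) = 0.0104·21.7, giving R* = 799·(1 - 0.365) = 507.
From dC/dt = 0: 0.00173·507 - 0.47 = 0.0491P*, so P* = 0.407/0.0491 = 8.29.

R* ≈ 507, C* ≈ 21.7, P* ≈ 8.29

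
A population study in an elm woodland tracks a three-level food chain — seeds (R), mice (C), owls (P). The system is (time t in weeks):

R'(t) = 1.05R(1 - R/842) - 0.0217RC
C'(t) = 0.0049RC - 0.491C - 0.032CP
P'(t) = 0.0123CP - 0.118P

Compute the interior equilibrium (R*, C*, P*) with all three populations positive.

R* ≈ 675, C* ≈ 9.59, P* ≈ 88

From dP/dt = 0: 0.0123C* = 0.118, so C* = 9.59.
From dR/dt = 0: 1.05(1 - R*/842) = 0.0217·9.59, giving R* = 842·(1 - 0.198) = 675.
From dC/dt = 0: 0.0049·675 - 0.491 = 0.032P*, so P* = 2.82/0.032 = 88.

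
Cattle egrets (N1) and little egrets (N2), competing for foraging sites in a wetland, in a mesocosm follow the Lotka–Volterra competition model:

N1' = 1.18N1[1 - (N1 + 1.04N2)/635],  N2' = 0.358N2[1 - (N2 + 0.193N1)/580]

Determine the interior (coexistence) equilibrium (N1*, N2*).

Setting both brackets to zero gives the nullclines N1 + 1.04N2 = 635 and 0.193N1 + N2 = 580.
Substituting N2 = 580 - 0.193N1 into the first: N1(1 - 1.04·0.193) = 635 - 1.04·580.
So N1* = 31.8/0.799 = 39.8, and then N2* = 580 - 0.193·39.8 = 572.

N1* ≈ 39.8, N2* ≈ 572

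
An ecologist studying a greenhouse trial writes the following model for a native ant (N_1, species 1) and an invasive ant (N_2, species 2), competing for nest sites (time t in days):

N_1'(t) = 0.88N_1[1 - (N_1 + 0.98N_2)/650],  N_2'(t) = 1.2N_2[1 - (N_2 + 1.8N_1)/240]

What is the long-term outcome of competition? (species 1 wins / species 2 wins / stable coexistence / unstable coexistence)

Compare the nullcline intercepts: K1/α12 = 650/0.98 = 663 > K2 = 240; K2/α21 = 240/1.8 = 133 < K1 = 650.
Since the inequalities point opposite ways, species 1 can invade but species 2 cannot.

species 1 excludes species 2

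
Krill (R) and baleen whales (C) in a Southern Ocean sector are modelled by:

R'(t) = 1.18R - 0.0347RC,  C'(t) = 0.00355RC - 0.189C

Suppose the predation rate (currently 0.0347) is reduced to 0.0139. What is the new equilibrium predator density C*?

C* ≈ 84.9

At the interior fixed point, setting dR/dt = 0 with R > 0 fixes C* = (prey growth rate)/(RC coefficient) — independent of the other coefficients.
With the change, C* = 1.18/0.0139 = 84.9; it rises from 34.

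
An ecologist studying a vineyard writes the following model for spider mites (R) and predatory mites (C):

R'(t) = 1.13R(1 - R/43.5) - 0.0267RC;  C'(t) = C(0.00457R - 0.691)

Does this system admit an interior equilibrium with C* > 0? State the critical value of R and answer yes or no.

Threshold R = 151; K < 151, so no, the predator goes extinct.

The predator equation gives dC/dt > 0 only when R > 0.691/0.00457 = 151.
Without the predator, R → K = 43.5. Since 43.5 < 151, the predator cannot invade.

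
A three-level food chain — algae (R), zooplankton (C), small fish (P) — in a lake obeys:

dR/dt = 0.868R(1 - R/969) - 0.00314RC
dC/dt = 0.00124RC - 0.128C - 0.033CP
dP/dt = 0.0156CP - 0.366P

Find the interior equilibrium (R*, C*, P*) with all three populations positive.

From dP/dt = 0: 0.0156C* = 0.366, so C* = 23.5.
From dR/dt = 0: 0.868(1 - R*/969) = 0.00314·23.5, giving R* = 969·(1 - 0.0849) = 887.
From dC/dt = 0: 0.00124·887 - 0.128 = 0.033P*, so P* = 0.972/0.033 = 29.4.

R* ≈ 887, C* ≈ 23.5, P* ≈ 29.4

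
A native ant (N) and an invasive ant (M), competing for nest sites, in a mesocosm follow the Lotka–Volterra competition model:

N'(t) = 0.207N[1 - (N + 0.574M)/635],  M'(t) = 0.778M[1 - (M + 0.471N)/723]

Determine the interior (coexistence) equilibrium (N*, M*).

Setting both brackets to zero gives the nullclines N + 0.574M = 635 and 0.471N + M = 723.
Substituting M = 723 - 0.471N into the first: N(1 - 0.574·0.471) = 635 - 0.574·723.
So N* = 220/0.73 = 302, and then M* = 723 - 0.471·302 = 581.

N* ≈ 302, M* ≈ 581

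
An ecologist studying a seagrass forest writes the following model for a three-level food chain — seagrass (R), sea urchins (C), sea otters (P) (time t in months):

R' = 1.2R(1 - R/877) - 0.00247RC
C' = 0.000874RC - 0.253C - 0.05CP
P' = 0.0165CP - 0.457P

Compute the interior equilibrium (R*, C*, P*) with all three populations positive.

R* ≈ 827, C* ≈ 27.7, P* ≈ 9.4

From dP/dt = 0: 0.0165C* = 0.457, so C* = 27.7.
From dR/dt = 0: 1.2(1 - R*/877) = 0.00247·27.7, giving R* = 877·(1 - 0.057) = 827.
From dC/dt = 0: 0.000874·827 - 0.253 = 0.05P*, so P* = 0.47/0.05 = 9.4.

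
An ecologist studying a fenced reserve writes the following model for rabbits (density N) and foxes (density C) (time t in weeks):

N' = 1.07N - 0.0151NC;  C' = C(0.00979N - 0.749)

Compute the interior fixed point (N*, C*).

Set dC/dt = 0 with C > 0: 0.00979N - 0.749 = 0, so N* = 0.749/0.00979 = 76.5.
Set dN/dt = 0 with N > 0: 1.07 - 0.0151C = 0, so C* = 1.07/0.0151 = 70.9.

N* ≈ 76.5, C* ≈ 70.9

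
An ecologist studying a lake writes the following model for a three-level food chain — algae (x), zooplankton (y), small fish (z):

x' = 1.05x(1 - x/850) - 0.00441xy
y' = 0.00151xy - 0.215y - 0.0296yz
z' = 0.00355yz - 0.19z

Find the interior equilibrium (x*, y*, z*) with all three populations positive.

From dz/dt = 0: 0.00355y* = 0.19, so y* = 53.5.
From dx/dt = 0: 1.05(1 - x*/850) = 0.00441·53.5, giving x* = 850·(1 - 0.225) = 659.
From dy/dt = 0: 0.00151·659 - 0.215 = 0.0296z*, so z* = 0.78/0.0296 = 26.4.

x* ≈ 659, y* ≈ 53.5, z* ≈ 26.4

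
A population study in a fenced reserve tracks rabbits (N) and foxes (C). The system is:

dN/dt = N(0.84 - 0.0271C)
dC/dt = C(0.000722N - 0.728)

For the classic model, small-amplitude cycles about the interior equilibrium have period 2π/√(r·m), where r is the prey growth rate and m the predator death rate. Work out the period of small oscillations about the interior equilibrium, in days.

T ≈ 8.03 days

Here r = 0.84 and m = 0.728, so r·m = 0.612.
ω = √0.612 = 0.782 per day, hence T = 2π/ω ≈ 8.03 days.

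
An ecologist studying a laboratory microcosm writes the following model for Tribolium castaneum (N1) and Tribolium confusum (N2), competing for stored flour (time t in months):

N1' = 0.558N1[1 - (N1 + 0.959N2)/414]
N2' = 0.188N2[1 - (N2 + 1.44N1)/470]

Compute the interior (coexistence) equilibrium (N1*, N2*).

Setting both brackets to zero gives the nullclines N1 + 0.959N2 = 414 and 1.44N1 + N2 = 470.
Substituting N2 = 470 - 1.44N1 into the first: N1(1 - 0.959·1.44) = 414 - 0.959·470.
So N1* = -36.7/-0.381 = 96.4, and then N2* = 470 - 1.44·96.4 = 331.

N1* ≈ 96.4, N2* ≈ 331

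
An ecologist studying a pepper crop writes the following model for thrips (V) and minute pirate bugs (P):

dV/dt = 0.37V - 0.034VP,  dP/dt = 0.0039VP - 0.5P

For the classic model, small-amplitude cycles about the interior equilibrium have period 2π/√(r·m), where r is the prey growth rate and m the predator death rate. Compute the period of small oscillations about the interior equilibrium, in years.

T ≈ 14.6 years

Here r = 0.37 and m = 0.5, so r·m = 0.185.
ω = √0.185 = 0.43 per year, hence T = 2π/ω ≈ 14.6 years.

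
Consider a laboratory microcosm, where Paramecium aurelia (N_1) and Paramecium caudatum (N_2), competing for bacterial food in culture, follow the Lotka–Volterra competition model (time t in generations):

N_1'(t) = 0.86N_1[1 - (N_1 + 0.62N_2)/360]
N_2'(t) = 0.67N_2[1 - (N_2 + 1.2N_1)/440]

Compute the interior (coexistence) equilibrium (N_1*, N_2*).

N_1* ≈ 341, N_2* ≈ 31.2

Setting both brackets to zero gives the nullclines N_1 + 0.62N_2 = 360 and 1.2N_1 + N_2 = 440.
Substituting N_2 = 440 - 1.2N_1 into the first: N_1(1 - 0.62·1.2) = 360 - 0.62·440.
So N_1* = 87.2/0.256 = 341, and then N_2* = 440 - 1.2·341 = 31.2.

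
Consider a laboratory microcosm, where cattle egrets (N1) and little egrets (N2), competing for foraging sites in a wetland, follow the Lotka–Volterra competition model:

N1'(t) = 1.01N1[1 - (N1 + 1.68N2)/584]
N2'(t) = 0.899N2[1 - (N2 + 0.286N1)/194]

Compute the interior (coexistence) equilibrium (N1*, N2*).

Setting both brackets to zero gives the nullclines N1 + 1.68N2 = 584 and 0.286N1 + N2 = 194.
Substituting N2 = 194 - 0.286N1 into the first: N1(1 - 1.68·0.286) = 584 - 1.68·194.
So N1* = 258/0.52 = 497, and then N2* = 194 - 0.286·497 = 51.9.

N1* ≈ 497, N2* ≈ 51.9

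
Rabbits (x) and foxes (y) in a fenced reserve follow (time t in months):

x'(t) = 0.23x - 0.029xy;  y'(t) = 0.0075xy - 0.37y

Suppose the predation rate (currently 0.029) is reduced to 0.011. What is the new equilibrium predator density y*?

y* ≈ 20.9

At the interior fixed point, setting dx/dt = 0 with x > 0 fixes y* = (prey growth rate)/(xy coefficient) — independent of the other coefficients.
With the change, y* = 0.23/0.011 = 20.9; it rises from 7.93.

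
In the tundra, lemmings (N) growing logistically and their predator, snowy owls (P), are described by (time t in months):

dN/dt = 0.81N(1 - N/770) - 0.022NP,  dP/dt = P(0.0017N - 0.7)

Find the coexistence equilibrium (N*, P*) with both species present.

N* ≈ 412, P* ≈ 17.1

From dP/dt = 0 with P > 0: 0.0017N* = 0.7, so N* = 412.
Substitute into dN/dt = 0: 0.81(1 - 412/770) = 0.022P*.
The bracket is 0.465, giving P* = 0.377/0.022 = 17.1.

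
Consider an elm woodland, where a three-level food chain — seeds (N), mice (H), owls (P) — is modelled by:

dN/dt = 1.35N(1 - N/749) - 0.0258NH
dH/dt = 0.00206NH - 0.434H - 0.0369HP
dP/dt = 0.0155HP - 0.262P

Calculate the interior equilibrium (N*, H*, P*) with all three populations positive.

N* ≈ 507, H* ≈ 16.9, P* ≈ 16.5

From dP/dt = 0: 0.0155H* = 0.262, so H* = 16.9.
From dN/dt = 0: 1.35(1 - N*/749) = 0.0258·16.9, giving N* = 749·(1 - 0.323) = 507.
From dH/dt = 0: 0.00206·507 - 0.434 = 0.0369P*, so P* = 0.611/0.0369 = 16.5.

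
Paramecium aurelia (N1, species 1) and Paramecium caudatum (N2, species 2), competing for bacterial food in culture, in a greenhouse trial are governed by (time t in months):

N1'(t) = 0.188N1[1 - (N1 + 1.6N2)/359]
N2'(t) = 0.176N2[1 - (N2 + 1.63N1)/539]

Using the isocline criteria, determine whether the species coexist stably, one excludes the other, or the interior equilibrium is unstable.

Compare the nullcline intercepts: K1/α12 = 359/1.6 = 224 < K2 = 539; K2/α21 = 539/1.63 = 331 < K1 = 359.
Since both are reversed, neither can invade when rare; the interior point is a saddle.

unstable coexistence (outcome depends on initial conditions)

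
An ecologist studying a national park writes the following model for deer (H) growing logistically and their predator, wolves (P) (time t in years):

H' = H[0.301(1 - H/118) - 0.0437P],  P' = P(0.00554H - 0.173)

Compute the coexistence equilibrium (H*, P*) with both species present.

From dP/dt = 0 with P > 0: 0.00554H* = 0.173, so H* = 31.2.
Substitute into dH/dt = 0: 0.301(1 - 31.2/118) = 0.0437P*.
The bracket is 0.735, giving P* = 0.221/0.0437 = 5.07.

H* ≈ 31.2, P* ≈ 5.07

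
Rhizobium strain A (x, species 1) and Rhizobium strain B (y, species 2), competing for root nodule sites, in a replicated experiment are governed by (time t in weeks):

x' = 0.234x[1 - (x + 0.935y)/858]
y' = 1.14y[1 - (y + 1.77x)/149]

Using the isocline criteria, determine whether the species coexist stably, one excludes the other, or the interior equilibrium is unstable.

Compare the nullcline intercepts: K1/α12 = 858/0.935 = 918 > K2 = 149; K2/α21 = 149/1.77 = 84.2 < K1 = 858.
Since the inequalities point opposite ways, species 1 can invade but species 2 cannot.

species 1 excludes species 2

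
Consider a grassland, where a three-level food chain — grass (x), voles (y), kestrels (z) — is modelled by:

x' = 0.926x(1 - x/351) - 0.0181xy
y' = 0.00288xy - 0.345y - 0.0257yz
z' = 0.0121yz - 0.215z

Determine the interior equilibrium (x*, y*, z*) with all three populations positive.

x* ≈ 229, y* ≈ 17.8, z* ≈ 12.2

From dz/dt = 0: 0.0121y* = 0.215, so y* = 17.8.
From dx/dt = 0: 0.926(1 - x*/351) = 0.0181·17.8, giving x* = 351·(1 - 0.347) = 229.
From dy/dt = 0: 0.00288·229 - 0.345 = 0.0257z*, so z* = 0.315/0.0257 = 12.2.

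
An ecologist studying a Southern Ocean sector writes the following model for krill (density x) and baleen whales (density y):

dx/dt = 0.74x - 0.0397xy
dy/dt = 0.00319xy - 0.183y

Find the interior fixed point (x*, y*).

x* ≈ 57.4, y* ≈ 18.6

Set dy/dt = 0 with y > 0: 0.00319x - 0.183 = 0, so x* = 0.183/0.00319 = 57.4.
Set dx/dt = 0 with x > 0: 0.74 - 0.0397y = 0, so y* = 0.74/0.0397 = 18.6.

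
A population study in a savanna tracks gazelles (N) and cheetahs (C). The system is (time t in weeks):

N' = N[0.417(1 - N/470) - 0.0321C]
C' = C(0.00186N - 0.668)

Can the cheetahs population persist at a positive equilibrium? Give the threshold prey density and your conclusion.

Threshold N = 359; K > 359, so yes, the predator persists.

The predator equation gives dC/dt > 0 only when N > 0.668/0.00186 = 359.
Without the predator, N → K = 470. Since 470 > 359, the predator can invade and persist.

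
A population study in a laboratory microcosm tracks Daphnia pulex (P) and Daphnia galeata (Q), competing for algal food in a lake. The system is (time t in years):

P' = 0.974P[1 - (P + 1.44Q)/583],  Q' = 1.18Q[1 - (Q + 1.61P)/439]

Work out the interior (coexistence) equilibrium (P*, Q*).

P* ≈ 37.3, Q* ≈ 379

Setting both brackets to zero gives the nullclines P + 1.44Q = 583 and 1.61P + Q = 439.
Substituting Q = 439 - 1.61P into the first: P(1 - 1.44·1.61) = 583 - 1.44·439.
So P* = -49.2/-1.32 = 37.3, and then Q* = 439 - 1.61·37.3 = 379.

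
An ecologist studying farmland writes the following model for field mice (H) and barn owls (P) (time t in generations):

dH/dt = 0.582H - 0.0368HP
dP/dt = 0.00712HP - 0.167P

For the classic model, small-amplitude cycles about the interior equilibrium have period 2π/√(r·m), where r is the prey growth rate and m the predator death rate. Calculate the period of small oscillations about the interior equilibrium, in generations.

T ≈ 20.2 generations

Here r = 0.582 and m = 0.167, so r·m = 0.0972.
ω = √0.0972 = 0.312 per generation, hence T = 2π/ω ≈ 20.2 generations.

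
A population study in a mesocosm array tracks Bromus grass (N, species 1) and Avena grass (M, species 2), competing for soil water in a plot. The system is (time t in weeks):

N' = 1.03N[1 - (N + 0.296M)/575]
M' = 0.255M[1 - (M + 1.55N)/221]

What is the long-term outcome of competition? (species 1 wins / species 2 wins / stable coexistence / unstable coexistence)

species 1 excludes species 2

Compare the nullcline intercepts: K1/α12 = 575/0.296 = 1940 > K2 = 221; K2/α21 = 221/1.55 = 143 < K1 = 575.
Since the inequalities point opposite ways, species 1 can invade but species 2 cannot.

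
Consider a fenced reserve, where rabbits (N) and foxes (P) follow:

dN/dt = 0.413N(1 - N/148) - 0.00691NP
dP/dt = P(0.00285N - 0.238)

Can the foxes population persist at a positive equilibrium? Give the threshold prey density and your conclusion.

The predator equation gives dP/dt > 0 only when N > 0.238/0.00285 = 83.5.
Without the predator, N → K = 148. Since 148 > 83.5, the predator can invade and persist.

Threshold N = 83.5; K > 83.5, so yes, the predator persists.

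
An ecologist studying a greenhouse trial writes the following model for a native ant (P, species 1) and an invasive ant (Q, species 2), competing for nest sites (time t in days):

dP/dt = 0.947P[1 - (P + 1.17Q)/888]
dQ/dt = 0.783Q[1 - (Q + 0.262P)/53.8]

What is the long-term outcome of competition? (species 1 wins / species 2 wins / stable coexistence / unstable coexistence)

Compare the nullcline intercepts: K1/α12 = 888/1.17 = 759 > K2 = 53.8; K2/α21 = 53.8/0.262 = 205 < K1 = 888.
Since the inequalities point opposite ways, species 1 can invade but species 2 cannot.

species 1 excludes species 2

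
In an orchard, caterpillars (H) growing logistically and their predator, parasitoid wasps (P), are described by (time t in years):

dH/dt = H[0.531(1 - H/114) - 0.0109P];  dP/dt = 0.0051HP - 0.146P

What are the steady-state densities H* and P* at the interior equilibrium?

From dP/dt = 0 with P > 0: 0.0051H* = 0.146, so H* = 28.6.
Substitute into dH/dt = 0: 0.531(1 - 28.6/114) = 0.0109P*.
The bracket is 0.749, giving P* = 0.398/0.0109 = 36.5.

H* ≈ 28.6, P* ≈ 36.5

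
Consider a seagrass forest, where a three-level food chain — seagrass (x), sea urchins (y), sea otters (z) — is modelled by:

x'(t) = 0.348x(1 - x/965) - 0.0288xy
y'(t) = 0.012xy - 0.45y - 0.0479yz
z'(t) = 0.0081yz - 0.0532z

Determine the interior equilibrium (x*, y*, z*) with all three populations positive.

x* ≈ 440, y* ≈ 6.57, z* ≈ 101

From dz/dt = 0: 0.0081y* = 0.0532, so y* = 6.57.
From dx/dt = 0: 0.348(1 - x*/965) = 0.0288·6.57, giving x* = 965·(1 - 0.544) = 440.
From dy/dt = 0: 0.012·440 - 0.45 = 0.0479z*, so z* = 4.84/0.0479 = 101.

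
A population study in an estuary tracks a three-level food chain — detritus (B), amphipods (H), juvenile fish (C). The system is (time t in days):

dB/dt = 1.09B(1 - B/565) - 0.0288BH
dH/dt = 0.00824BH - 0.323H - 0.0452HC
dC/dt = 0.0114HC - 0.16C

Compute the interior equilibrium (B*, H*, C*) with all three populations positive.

From dC/dt = 0: 0.0114H* = 0.16, so H* = 14.
From dB/dt = 0: 1.09(1 - B*/565) = 0.0288·14, giving B* = 565·(1 - 0.371) = 355.
From dH/dt = 0: 0.00824·355 - 0.323 = 0.0452C*, so C* = 2.61/0.0452 = 57.7.

B* ≈ 355, H* ≈ 14, C* ≈ 57.7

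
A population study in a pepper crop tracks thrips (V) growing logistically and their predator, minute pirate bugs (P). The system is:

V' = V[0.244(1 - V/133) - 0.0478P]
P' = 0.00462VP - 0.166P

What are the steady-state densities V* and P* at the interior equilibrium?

From dP/dt = 0 with P > 0: 0.00462V* = 0.166, so V* = 35.9.
Substitute into dV/dt = 0: 0.244(1 - 35.9/133) = 0.0478P*.
The bracket is 0.73, giving P* = 0.178/0.0478 = 3.73.

V* ≈ 35.9, P* ≈ 3.73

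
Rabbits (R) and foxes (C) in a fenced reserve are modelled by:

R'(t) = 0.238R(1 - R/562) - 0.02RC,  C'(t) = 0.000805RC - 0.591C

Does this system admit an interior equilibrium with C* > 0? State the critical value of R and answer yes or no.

Threshold R = 734; K < 734, so no, the predator goes extinct.

The predator equation gives dC/dt > 0 only when R > 0.591/0.000805 = 734.
Without the predator, R → K = 562. Since 562 < 734, the predator cannot invade.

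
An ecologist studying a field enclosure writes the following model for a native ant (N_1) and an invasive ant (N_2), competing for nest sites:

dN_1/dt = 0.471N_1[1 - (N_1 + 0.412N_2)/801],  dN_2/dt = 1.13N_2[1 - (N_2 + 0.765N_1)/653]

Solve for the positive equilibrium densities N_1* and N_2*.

Setting both brackets to zero gives the nullclines N_1 + 0.412N_2 = 801 and 0.765N_1 + N_2 = 653.
Substituting N_2 = 653 - 0.765N_1 into the first: N_1(1 - 0.412·0.765) = 801 - 0.412·653.
So N_1* = 532/0.685 = 777, and then N_2* = 653 - 0.765·777 = 58.8.

N_1* ≈ 777, N_2* ≈ 58.8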